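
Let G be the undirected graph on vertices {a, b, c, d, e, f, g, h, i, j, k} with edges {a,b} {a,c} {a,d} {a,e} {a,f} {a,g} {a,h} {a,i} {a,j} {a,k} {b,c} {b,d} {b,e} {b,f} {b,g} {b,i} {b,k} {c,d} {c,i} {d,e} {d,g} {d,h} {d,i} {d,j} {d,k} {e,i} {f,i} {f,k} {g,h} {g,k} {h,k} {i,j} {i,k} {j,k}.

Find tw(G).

A width-4 tree decomposition is:
Bags: B1 = {a, b, d, i, k}  B2 = {a, b, f, i, k}  B3 = {a, b, c, d, i}  B4 = {a, b, d, e, i}  B5 = {a, b, d, g, k}  B6 = {a, d, g, h, k}  B7 = {a, d, i, j, k}
Tree: B1–B2, B1–B3, B3–B4, B1–B5, B5–B6, B1–B7
Each bag holds 5 vertices, so the decomposition has width 4, which upper-bounds the treewidth. For the lower bound, the 5 vertices {a, b, d, e, i} are pairwise adjacent, and any tree decomposition puts a clique entirely inside one bag — forcing width ≥ 4. Hence tw(G) = 4 exactly.

4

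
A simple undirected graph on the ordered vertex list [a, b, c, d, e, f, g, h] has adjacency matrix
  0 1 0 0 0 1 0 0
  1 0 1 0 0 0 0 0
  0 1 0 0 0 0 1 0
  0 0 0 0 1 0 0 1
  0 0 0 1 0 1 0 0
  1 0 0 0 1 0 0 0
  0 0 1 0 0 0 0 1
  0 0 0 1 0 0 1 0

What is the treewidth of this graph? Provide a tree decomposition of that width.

Treewidth 2.
Bags: B1 = {d, e, f}  B2 = {d, f, h}  B3 = {f, g, h}  B4 = {c, f, g}  B5 = {b, c, f}  B6 = {a, b, f}
Tree: B1–B2, B2–B3, B3–B4, B4–B5, B5–B6

The largest bag has 3 vertices, giving width 2; this decomposition certifies tw(G) ≤ 2. For the lower bound, G contains the cycle f–e–d–h–g–c–b–a–f, so G is not a forest; only forests have treewidth ≤ 1, hence tw(G) ≥ 2. The upper and lower bounds meet at 2, so that is the treewidth.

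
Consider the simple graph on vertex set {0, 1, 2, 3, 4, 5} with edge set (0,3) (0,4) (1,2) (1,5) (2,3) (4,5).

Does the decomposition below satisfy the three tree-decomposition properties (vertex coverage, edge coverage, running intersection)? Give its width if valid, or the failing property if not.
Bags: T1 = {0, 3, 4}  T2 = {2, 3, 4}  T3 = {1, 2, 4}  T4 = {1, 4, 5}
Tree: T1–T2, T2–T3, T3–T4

Checking the three conditions: (i) the bags cover all of {0, 1, 2, 3, 4, 5}; (ii) for each edge, some bag contains both endpoints; (iii) the bags containing any fixed vertex form a subtree. All hold, so the decomposition is valid with width 3 − 1 = 2.

Yes; width 2.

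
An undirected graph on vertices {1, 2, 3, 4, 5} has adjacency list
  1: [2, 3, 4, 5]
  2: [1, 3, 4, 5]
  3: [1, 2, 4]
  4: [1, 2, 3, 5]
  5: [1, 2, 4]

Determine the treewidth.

3

A width-3 tree decomposition is:
Bags: B1 = {1, 2, 3, 4}  B2 = {1, 2, 4, 5}
Tree: B1–B2
Each bag holds 4 vertices, so the decomposition has width 3, which upper-bounds the treewidth. For the lower bound, the 4 vertices {1, 2, 3, 4} are pairwise adjacent, and any tree decomposition puts a clique entirely inside one bag — forcing width ≥ 3. Hence tw(G) = 3 exactly.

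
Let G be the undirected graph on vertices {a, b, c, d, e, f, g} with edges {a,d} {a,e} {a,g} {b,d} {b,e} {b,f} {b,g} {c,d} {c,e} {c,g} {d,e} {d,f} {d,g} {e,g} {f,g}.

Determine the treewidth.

A width-3 tree decomposition is:
Bags: B1 = {b, d, e, g}  B2 = {c, d, e, g}  B3 = {a, d, e, g}  B4 = {b, d, f, g}
Tree: B1–B2, B2–B3, B1–B4
The largest bag has 4 vertices, giving width 3; this decomposition certifies tw(G) ≤ 3. For the lower bound, the 4 vertices {c, d, e, g} are pairwise adjacent, and any tree decomposition puts a clique entirely inside one bag — forcing width ≥ 3. Combining the bounds, tw(G) = 3.

3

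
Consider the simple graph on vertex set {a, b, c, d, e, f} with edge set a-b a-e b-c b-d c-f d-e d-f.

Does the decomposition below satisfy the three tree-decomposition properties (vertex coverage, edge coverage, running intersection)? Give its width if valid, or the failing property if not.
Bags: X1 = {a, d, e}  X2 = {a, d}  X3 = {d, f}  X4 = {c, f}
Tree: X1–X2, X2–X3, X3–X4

A tree decomposition must satisfy three properties: every vertex lies in some bag; for every edge, both endpoints lie together in some bag; and for every vertex, the bags containing it form a connected subtree. Here vertex b appears in no bag, so the decomposition is invalid.

No — vertex b appears in no bag.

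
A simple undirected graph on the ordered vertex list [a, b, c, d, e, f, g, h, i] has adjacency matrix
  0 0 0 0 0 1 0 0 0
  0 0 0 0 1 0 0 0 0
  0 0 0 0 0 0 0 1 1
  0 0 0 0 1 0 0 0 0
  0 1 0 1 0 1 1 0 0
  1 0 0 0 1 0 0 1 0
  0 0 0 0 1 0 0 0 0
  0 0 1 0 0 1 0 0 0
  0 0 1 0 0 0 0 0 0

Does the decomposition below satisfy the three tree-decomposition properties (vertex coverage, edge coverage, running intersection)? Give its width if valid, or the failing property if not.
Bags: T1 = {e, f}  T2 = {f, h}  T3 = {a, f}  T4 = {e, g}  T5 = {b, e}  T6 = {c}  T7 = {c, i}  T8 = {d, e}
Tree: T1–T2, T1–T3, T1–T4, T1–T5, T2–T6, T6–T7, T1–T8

No — edge (h,c) lies in no bag.

A tree decomposition must satisfy three properties: every vertex lies in some bag; for every edge, both endpoints lie together in some bag; and for every vertex, the bags containing it form a connected subtree. Here edge (h,c) lies in no bag, so the decomposition is invalid.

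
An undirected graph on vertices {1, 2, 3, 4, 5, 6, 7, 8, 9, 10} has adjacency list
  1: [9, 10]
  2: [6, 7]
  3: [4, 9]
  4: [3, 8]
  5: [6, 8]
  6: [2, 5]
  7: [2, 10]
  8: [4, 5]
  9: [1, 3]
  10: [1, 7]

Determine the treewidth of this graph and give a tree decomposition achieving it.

The largest bag has 3 vertices, giving width 2; this decomposition certifies tw(G) ≤ 2. Since 3–9–1–10–7–2–6–5–8–4–3 is a cycle in G, G is not acyclic. Forests are exactly the graphs of treewidth ≤ 1, so tw(G) ≥ 2. Hence tw(G) = 2 exactly.

Treewidth 2.
One optimal decomposition is:
Bags: B1 = {1, 3, 9}  B2 = {1, 3, 10}  B3 = {3, 7, 10}  B4 = {2, 3, 7}  B5 = {2, 3, 6}  B6 = {3, 5, 6}  B7 = {3, 5, 8}  B8 = {3, 4, 8}
Tree: B1–B2, B2–B3, B3–B4, B4–B5, B5–B6, B6–B7, B7–B8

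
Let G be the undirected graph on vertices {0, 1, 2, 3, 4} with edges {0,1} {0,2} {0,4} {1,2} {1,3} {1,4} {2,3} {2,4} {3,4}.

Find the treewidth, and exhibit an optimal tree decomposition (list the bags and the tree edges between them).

The largest bag has 4 vertices, giving width 3; this decomposition certifies tw(G) ≤ 3. For the lower bound, the 4 vertices {0, 1, 2, 4} are pairwise adjacent, and any tree decomposition puts a clique entirely inside one bag — forcing width ≥ 3. The upper and lower bounds meet at 3, so that is the treewidth.

Treewidth 3.
Bags: B1 = {1, 2, 3, 4}  B2 = {0, 1, 2, 4}
Tree: B1–B2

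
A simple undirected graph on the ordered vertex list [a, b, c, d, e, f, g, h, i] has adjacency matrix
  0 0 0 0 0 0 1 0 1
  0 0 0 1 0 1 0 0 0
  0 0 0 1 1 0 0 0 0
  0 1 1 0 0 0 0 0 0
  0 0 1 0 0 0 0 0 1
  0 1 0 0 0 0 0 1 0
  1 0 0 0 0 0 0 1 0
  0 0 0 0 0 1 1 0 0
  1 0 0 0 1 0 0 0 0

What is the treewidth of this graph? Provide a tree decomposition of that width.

Treewidth 2.
One optimal decomposition is:
Bags: B1 = {b, d, f}  B2 = {c, d, f}  B3 = {c, e, f}  B4 = {e, f, i}  B5 = {a, f, i}  B6 = {a, f, g}  B7 = {f, g, h}
Tree: B1–B2, B2–B3, B3–B4, B4–B5, B5–B6, B6–B7

Each bag holds 3 vertices, so the decomposition has width 2, which upper-bounds the treewidth. For the lower bound, G contains the cycle f–b–d–c–e–i–a–g–h–f, so G is not a forest; only forests have treewidth ≤ 1, hence tw(G) ≥ 2. Hence tw(G) = 2 exactly.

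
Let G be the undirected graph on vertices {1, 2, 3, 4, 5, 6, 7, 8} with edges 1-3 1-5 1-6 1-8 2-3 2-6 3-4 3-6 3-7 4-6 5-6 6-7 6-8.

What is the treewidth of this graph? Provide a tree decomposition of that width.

The largest bag has 3 vertices, giving width 2; this decomposition certifies tw(G) ≤ 2. On the other hand G contains the 3-clique {1, 6, 8}. A clique must lie in a single bag of any decomposition, so no decomposition can have width below 2. The upper and lower bounds meet at 2, so that is the treewidth.

Treewidth 2.
One optimal decomposition is:
Bags: B1 = {1, 6, 8}  B2 = {1, 3, 6}  B3 = {3, 4, 6}  B4 = {1, 5, 6}  B5 = {2, 3, 6}  B6 = {3, 6, 7}
Tree: B1–B2, B2–B3, B1–B4, B2–B5, B3–B6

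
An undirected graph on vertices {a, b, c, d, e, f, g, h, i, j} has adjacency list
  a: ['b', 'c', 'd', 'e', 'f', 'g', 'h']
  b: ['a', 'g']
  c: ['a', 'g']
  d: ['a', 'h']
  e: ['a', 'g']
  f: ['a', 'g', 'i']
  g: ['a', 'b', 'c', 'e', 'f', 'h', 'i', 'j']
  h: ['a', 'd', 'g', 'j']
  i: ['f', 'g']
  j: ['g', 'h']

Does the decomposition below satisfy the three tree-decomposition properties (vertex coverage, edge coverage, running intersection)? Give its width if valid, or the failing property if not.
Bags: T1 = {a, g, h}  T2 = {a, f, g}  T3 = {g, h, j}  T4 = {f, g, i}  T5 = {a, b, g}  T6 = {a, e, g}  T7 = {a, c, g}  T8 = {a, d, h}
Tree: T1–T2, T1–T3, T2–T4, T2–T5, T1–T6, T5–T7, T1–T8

Vertex coverage: the bags together contain {a, b, c, d, e, f, g, h, i, j}, the full vertex set. Edge coverage: each edge of G has both endpoints in at least one bag. Running intersection: for every vertex, the bags containing it form a connected subtree. All three properties hold, so this is a valid tree decomposition of width max|bag| − 1 = 2, and hence tw(G) ≤ 2.

Yes; width 2.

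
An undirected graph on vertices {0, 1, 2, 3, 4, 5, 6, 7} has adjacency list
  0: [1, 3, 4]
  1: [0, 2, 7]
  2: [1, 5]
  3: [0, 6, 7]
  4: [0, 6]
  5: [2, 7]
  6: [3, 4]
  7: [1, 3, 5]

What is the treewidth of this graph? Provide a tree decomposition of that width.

Treewidth 2.
One such decomposition:
Bags: B1 = {2, 5, 7}  B2 = {1, 2, 7}  B3 = {1, 3, 7}  B4 = {0, 1, 3}  B5 = {0, 3, 6}  B6 = {0, 4, 6}
Tree: B1–B2, B2–B3, B3–B4, B4–B5, B5–B6

The largest bag has 3 vertices, giving width 2; this decomposition certifies tw(G) ≤ 2. The edges 5–2–1–7–5 form a cycle, so G is not a tree and its treewidth is at least 2. The upper and lower bounds meet at 2, so that is the treewidth.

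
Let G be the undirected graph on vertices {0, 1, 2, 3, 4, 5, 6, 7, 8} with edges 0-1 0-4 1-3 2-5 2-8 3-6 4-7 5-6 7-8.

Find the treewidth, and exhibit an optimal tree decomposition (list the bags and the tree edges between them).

The largest bag has 3 vertices, giving width 2; this decomposition certifies tw(G) ≤ 2. Since 8–2–5–6–3–1–0–4–7–8 is a cycle in G, G is not acyclic. Forests are exactly the graphs of treewidth ≤ 1, so tw(G) ≥ 2. The upper and lower bounds meet at 2, so that is the treewidth.

Treewidth 2.
One such decomposition:
Bags: B1 = {2, 5, 8}  B2 = {5, 6, 8}  B3 = {3, 6, 8}  B4 = {1, 3, 8}  B5 = {0, 1, 8}  B6 = {0, 4, 8}  B7 = {4, 7, 8}
Tree: B1–B2, B2–B3, B3–B4, B4–B5, B5–B6, B6–B7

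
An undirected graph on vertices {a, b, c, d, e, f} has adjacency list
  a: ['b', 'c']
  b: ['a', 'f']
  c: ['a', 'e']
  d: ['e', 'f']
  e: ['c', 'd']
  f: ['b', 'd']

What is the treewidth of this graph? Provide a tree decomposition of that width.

Treewidth 2.
One optimal decomposition is:
Bags: B1 = {a, c, e}  B2 = {a, d, e}  B3 = {a, d, f}  B4 = {a, b, f}
Tree: B1–B2, B2–B3, B3–B4

Every bag has size at most 3, so the width is 3 − 1 = 2 and tw(G) ≤ 2. Since a–c–e–d–f–b–a is a cycle in G, G is not acyclic. Forests are exactly the graphs of treewidth ≤ 1, so tw(G) ≥ 2. Hence tw(G) = 2 exactly.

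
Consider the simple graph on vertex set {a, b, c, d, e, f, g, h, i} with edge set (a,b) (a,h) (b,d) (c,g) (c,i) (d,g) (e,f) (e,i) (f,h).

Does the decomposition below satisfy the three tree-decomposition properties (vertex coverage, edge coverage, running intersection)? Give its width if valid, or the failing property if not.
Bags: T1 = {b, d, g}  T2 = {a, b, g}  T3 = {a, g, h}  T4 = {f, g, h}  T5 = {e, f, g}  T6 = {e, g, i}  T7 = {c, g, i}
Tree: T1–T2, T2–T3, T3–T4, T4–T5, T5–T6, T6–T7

Every vertex of G appears in some bag (union = {a, b, c, d, e, f, g, h, i}); every edge is covered by a bag; and for each vertex v the set of bags containing v is connected in the bag tree. The decomposition is therefore valid. The largest bag has 3 vertices, so the width is 2.

Yes; width 2.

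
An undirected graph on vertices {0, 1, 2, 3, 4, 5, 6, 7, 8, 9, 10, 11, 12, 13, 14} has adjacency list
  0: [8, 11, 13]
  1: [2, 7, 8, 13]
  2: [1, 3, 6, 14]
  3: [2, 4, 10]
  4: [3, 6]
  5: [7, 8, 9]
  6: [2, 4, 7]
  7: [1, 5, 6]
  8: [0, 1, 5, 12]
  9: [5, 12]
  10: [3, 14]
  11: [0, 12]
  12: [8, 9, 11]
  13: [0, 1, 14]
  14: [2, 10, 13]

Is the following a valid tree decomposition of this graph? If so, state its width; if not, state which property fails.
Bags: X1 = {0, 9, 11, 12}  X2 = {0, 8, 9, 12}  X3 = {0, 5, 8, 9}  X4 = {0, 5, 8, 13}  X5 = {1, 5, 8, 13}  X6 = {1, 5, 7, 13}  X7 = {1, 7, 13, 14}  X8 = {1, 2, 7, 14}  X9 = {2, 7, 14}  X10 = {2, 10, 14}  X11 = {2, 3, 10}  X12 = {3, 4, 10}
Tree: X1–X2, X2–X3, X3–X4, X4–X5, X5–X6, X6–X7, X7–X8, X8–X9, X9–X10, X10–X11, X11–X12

No — vertex 6 appears in no bag.

A tree decomposition must satisfy three properties: every vertex lies in some bag; for every edge, both endpoints lie together in some bag; and for every vertex, the bags containing it form a connected subtree. Here vertex 6 appears in no bag, so the decomposition is invalid.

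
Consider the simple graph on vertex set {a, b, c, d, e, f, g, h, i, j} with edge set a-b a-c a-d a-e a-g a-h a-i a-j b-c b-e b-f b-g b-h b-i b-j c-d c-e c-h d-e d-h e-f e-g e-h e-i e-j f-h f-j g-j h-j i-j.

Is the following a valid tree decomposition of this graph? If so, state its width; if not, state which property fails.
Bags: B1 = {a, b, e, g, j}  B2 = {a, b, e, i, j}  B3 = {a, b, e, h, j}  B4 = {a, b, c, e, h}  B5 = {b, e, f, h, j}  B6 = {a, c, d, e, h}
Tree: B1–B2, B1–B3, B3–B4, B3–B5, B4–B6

Vertex coverage: the bags together contain {a, b, c, d, e, f, g, h, i, j}, the full vertex set. Edge coverage: each edge of G has both endpoints in at least one bag. Running intersection: for every vertex, the bags containing it form a connected subtree. All three properties hold, so this is a valid tree decomposition of width max|bag| − 1 = 4, and hence tw(G) ≤ 4.

Yes; width 4.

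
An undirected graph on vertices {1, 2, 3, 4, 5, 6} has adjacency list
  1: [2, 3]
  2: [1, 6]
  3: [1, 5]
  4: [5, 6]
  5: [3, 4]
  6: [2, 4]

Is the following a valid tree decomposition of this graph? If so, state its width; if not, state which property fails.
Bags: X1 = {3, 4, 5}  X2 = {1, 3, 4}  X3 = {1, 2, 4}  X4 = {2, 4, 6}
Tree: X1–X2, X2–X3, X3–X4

Yes; width 2.

Vertex coverage: the bags together contain {1, 2, 3, 4, 5, 6}, the full vertex set. Edge coverage: each edge of G has both endpoints in at least one bag. Running intersection: for every vertex, the bags containing it form a connected subtree. All three properties hold, so this is a valid tree decomposition of width max|bag| − 1 = 2, and hence tw(G) ≤ 2.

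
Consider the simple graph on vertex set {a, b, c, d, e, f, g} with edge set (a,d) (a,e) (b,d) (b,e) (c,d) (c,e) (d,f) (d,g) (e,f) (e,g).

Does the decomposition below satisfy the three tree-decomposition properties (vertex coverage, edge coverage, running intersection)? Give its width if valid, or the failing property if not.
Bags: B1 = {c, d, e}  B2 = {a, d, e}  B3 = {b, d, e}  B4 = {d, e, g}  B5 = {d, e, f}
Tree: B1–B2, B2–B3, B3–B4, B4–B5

Yes; width 2.

Checking the three conditions: (i) the bags cover all of {a, b, c, d, e, f, g}; (ii) for each edge, some bag contains both endpoints; (iii) the bags containing any fixed vertex form a subtree. All hold, so the decomposition is valid with width 3 − 1 = 2.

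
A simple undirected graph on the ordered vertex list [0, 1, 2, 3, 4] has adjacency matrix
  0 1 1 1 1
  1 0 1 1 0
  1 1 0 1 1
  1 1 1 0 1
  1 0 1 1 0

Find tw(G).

3

A width-3 tree decomposition is:
Bags: B1 = {0, 1, 2, 3}  B2 = {0, 2, 3, 4}
Tree: B1–B2
Each bag holds 4 vertices, so the decomposition has width 3, which upper-bounds the treewidth. On the other hand G contains the 4-clique {0, 1, 2, 3}. A clique must lie in a single bag of any decomposition, so no decomposition can have width below 3. Hence tw(G) = 3 exactly.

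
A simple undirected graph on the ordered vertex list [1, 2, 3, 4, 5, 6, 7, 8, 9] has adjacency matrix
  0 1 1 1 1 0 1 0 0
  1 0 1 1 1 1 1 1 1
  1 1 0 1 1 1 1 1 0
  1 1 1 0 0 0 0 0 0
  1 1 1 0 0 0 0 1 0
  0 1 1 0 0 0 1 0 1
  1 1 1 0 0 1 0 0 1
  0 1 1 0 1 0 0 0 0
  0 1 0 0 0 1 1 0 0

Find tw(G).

3

A width-3 tree decomposition is:
Bags: B1 = {1, 2, 3, 7}  B2 = {2, 3, 6, 7}  B3 = {2, 6, 7, 9}  B4 = {1, 2, 3, 4}  B5 = {1, 2, 3, 5}  B6 = {2, 3, 5, 8}
Tree: B1–B2, B2–B3, B1–B4, B4–B5, B5–B6
Each bag holds 4 vertices, so the decomposition has width 3, which upper-bounds the treewidth. For the lower bound, the 4 vertices {2, 6, 7, 9} are pairwise adjacent, and any tree decomposition puts a clique entirely inside one bag — forcing width ≥ 3. Combining the bounds, tw(G) = 3.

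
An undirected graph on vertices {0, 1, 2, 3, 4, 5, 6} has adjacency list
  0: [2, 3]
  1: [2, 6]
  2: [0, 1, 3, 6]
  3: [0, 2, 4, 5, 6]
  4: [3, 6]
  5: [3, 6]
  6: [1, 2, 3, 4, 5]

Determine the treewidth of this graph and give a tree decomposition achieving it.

The largest bag has 3 vertices, giving width 2; this decomposition certifies tw(G) ≤ 2. For the lower bound, the 3 vertices {1, 2, 6} are pairwise adjacent, and any tree decomposition puts a clique entirely inside one bag — forcing width ≥ 2. Therefore the treewidth is 2.

Treewidth 2.
One such decomposition:
Bags: B1 = {2, 3, 6}  B2 = {3, 4, 6}  B3 = {1, 2, 6}  B4 = {0, 2, 3}  B5 = {3, 5, 6}
Tree: B1–B2, B1–B3, B1–B4, B2–B5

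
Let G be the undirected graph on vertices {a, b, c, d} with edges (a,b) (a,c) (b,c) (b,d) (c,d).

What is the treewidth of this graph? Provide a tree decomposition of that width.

Treewidth 2.
One optimal decomposition is:
Bags: B1 = {a, b, c}  B2 = {b, c, d}
Tree: B1–B2

Every bag has size at most 3, so the width is 3 − 1 = 2 and tw(G) ≤ 2. Conversely, {b, c, d} is a clique of size 3, and the vertices of any clique must share a bag in every tree decomposition; so some bag has ≥ 3 vertices and tw(G) ≥ 2. Hence tw(G) = 2 exactly.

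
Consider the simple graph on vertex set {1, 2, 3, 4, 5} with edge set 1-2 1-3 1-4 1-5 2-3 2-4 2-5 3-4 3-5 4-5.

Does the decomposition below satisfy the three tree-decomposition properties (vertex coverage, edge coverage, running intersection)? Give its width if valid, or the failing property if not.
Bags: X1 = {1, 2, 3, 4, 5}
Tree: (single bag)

Yes; width 4.

Every vertex of G appears in some bag (union = {1, 2, 3, 4, 5}); every edge is covered by a bag; and for each vertex v the set of bags containing v is connected in the bag tree. The decomposition is therefore valid. The largest bag has 5 vertices, so the width is 4.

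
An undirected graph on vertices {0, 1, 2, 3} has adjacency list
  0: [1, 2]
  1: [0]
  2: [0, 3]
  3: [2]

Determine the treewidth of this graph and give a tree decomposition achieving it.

Treewidth 1.
Bags: B1 = {0, 1}  B2 = {0, 2}  B3 = {2, 3}
Tree: B1–B2, B2–B3

The largest bag has 2 vertices, giving width 1; this decomposition certifies tw(G) ≤ 1. Since G has at least one edge (e.g. 1–0), it is not an edgeless graph, so tw(G) ≥ 1. Combining the bounds, tw(G) = 1.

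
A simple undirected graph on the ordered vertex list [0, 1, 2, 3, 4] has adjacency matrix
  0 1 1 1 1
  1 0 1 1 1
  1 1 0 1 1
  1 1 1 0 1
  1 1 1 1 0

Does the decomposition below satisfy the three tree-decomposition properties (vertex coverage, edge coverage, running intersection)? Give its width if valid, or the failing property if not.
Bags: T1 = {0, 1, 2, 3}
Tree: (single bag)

A tree decomposition must satisfy three properties: every vertex lies in some bag; for every edge, both endpoints lie together in some bag; and for every vertex, the bags containing it form a connected subtree. Here vertex 4 appears in no bag, so the decomposition is invalid.

No — vertex 4 appears in no bag.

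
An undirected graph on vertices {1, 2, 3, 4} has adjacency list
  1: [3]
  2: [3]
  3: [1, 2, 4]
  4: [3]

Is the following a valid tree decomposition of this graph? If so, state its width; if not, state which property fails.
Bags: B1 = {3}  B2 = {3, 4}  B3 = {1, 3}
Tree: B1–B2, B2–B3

No — vertex 2 appears in no bag.

A tree decomposition must satisfy three properties: every vertex lies in some bag; for every edge, both endpoints lie together in some bag; and for every vertex, the bags containing it form a connected subtree. Here vertex 2 appears in no bag, so the decomposition is invalid.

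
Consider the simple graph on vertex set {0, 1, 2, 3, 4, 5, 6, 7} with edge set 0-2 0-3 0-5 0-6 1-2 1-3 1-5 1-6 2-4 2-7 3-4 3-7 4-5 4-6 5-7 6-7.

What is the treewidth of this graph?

A width-4 tree decomposition is:
Bags: B1 = {0, 1, 4, 5, 7}  B2 = {0, 1, 4, 6, 7}  B3 = {0, 1, 3, 4, 7}  B4 = {0, 1, 2, 4, 7}
Tree: B1–B2, B2–B3, B3–B4
The largest bag has 5 vertices, giving width 4; this decomposition certifies tw(G) ≤ 4. For the lower bound: the 5 vertex sets {5,7}, {0,6}, {3,4}, {1}, {2} are disjoint, each induces a connected subgraph, and every pair is joined by at least one edge of G. Contracting each set to a single vertex therefore yields K_{5} as a minor, and since treewidth is minor-monotone, tw(G) ≥ tw(K_{5}) = 4. Therefore the treewidth is 4.

4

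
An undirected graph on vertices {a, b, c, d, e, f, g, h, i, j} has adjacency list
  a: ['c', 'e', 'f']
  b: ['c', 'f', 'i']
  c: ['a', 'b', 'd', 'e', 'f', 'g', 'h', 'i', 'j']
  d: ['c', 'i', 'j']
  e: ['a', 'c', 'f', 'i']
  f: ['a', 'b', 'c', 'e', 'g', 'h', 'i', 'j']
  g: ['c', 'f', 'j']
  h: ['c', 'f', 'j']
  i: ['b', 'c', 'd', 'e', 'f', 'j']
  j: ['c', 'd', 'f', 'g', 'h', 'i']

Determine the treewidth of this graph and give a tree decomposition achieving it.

The largest bag has 4 vertices, giving width 3; this decomposition certifies tw(G) ≤ 3. On the other hand G contains the 4-clique {c, d, i, j}. A clique must lie in a single bag of any decomposition, so no decomposition can have width below 3. The upper and lower bounds meet at 3, so that is the treewidth.

Treewidth 3.
Bags: B1 = {c, f, i, j}  B2 = {c, d, i, j}  B3 = {b, c, f, i}  B4 = {c, f, h, j}  B5 = {c, e, f, i}  B6 = {a, c, e, f}  B7 = {c, f, g, j}
Tree: B1–B2, B1–B3, B1–B4, B1–B5, B5–B6, B4–B7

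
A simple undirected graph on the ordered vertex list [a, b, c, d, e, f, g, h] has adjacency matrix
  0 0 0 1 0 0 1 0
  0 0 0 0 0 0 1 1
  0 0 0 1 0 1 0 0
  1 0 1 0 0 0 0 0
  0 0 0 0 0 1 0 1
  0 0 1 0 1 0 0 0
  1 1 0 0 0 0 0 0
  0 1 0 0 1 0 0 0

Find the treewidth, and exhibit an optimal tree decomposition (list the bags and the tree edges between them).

The largest bag has 3 vertices, giving width 2; this decomposition certifies tw(G) ≤ 2. For the lower bound, G contains the cycle a–g–b–h–e–f–c–d–a, so G is not a forest; only forests have treewidth ≤ 1, hence tw(G) ≥ 2. Hence tw(G) = 2 exactly.

Treewidth 2.
One optimal decomposition is:
Bags: B1 = {a, b, g}  B2 = {a, b, h}  B3 = {a, e, h}  B4 = {a, e, f}  B5 = {a, c, f}  B6 = {a, c, d}
Tree: B1–B2, B2–B3, B3–B4, B4–B5, B5–B6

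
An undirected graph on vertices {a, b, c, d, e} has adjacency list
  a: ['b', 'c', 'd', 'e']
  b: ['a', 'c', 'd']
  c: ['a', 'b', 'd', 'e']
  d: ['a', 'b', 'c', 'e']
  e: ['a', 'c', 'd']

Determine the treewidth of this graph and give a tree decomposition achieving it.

Treewidth 3.
One such decomposition:
Bags: B1 = {a, c, d, e}  B2 = {a, b, c, d}
Tree: B1–B2

Every bag has size at most 4, so the width is 4 − 1 = 3 and tw(G) ≤ 3. Conversely, {a, c, d, e} is a clique of size 4, and the vertices of any clique must share a bag in every tree decomposition; so some bag has ≥ 4 vertices and tw(G) ≥ 3. The upper and lower bounds meet at 3, so that is the treewidth.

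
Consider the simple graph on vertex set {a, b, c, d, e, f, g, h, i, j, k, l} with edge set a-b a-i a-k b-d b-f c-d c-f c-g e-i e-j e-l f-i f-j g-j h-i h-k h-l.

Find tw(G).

3

A width-3 tree decomposition is:
Bags: B1 = {e, h, k, l}  B2 = {e, h, i, k}  B3 = {a, e, i, k}  B4 = {a, e, i, j}  B5 = {a, f, i, j}  B6 = {a, b, f, j}  B7 = {b, f, g, j}  B8 = {b, c, f, g}  B9 = {b, c, d, g}
Tree: B1–B2, B2–B3, B3–B4, B4–B5, B5–B6, B6–B7, B7–B8, B8–B9
Each bag holds 4 vertices, so the decomposition has width 3, which upper-bounds the treewidth. For the lower bound: the 4 vertex sets {h,k,l}, {e}, {i}, {a,b,f,j} are disjoint, each induces a connected subgraph, and every pair is joined by at least one edge of G. Contracting each set to a single vertex therefore yields K_{4} as a minor, and since treewidth is minor-monotone, tw(G) ≥ tw(K_{4}) = 3. Combining the bounds, tw(G) = 3.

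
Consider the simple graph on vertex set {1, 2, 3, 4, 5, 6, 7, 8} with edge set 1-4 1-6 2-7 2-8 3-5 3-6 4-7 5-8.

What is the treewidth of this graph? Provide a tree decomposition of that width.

Each bag holds 3 vertices, so the decomposition has width 2, which upper-bounds the treewidth. Since 3–5–8–2–7–4–1–6–3 is a cycle in G, G is not acyclic. Forests are exactly the graphs of treewidth ≤ 1, so tw(G) ≥ 2. Therefore the treewidth is 2.

Treewidth 2.
Bags: B1 = {3, 5, 8}  B2 = {2, 3, 8}  B3 = {2, 3, 7}  B4 = {3, 4, 7}  B5 = {1, 3, 4}  B6 = {1, 3, 6}
Tree: B1–B2, B2–B3, B3–B4, B4–B5, B5–B6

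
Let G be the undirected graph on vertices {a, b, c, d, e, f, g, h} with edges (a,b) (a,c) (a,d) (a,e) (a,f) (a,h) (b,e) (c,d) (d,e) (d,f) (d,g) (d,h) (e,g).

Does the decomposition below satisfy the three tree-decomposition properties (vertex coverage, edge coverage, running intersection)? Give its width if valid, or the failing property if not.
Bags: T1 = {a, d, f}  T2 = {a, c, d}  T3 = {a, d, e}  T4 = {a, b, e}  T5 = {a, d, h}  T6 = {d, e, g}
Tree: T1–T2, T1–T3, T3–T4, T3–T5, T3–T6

Checking the three conditions: (i) the bags cover all of {a, b, c, d, e, f, g, h}; (ii) for each edge, some bag contains both endpoints; (iii) the bags containing any fixed vertex form a subtree. All hold, so the decomposition is valid with width 3 − 1 = 2.

Yes; width 2.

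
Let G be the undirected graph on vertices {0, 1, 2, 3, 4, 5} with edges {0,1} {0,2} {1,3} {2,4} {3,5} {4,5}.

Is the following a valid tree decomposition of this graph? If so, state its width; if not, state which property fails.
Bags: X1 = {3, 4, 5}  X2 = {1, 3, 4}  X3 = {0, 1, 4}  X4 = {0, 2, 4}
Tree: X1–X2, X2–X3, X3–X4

Every vertex of G appears in some bag (union = {0, 1, 2, 3, 4, 5}); every edge is covered by a bag; and for each vertex v the set of bags containing v is connected in the bag tree. The decomposition is therefore valid. The largest bag has 3 vertices, so the width is 2.

Yes; width 2.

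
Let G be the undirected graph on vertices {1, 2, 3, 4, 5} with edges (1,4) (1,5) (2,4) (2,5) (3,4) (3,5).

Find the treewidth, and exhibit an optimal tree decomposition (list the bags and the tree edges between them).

Treewidth 2.
One optimal decomposition is:
Bags: B1 = {3, 4, 5}  B2 = {1, 4, 5}  B3 = {2, 4, 5}
Tree: B1–B2, B2–B3

Every bag has size at most 3, so the width is 3 − 1 = 2 and tw(G) ≤ 2. For the lower bound, G contains the cycle 3–5–1–4–3, so G is not a forest; only forests have treewidth ≤ 1, hence tw(G) ≥ 2. Hence tw(G) = 2 exactly.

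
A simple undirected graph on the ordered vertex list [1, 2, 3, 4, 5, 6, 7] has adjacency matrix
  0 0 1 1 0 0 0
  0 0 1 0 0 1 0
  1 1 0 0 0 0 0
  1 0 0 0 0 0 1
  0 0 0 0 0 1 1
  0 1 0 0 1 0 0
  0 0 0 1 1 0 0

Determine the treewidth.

A width-2 tree decomposition is:
Bags: B1 = {1, 2, 3}  B2 = {1, 2, 4}  B3 = {2, 4, 7}  B4 = {2, 5, 7}  B5 = {2, 5, 6}
Tree: B1–B2, B2–B3, B3–B4, B4–B5
Every bag has size at most 3, so the width is 3 − 1 = 2 and tw(G) ≤ 2. For the lower bound, G contains the cycle 2–3–1–4–7–5–6–2, so G is not a forest; only forests have treewidth ≤ 1, hence tw(G) ≥ 2. The upper and lower bounds meet at 2, so that is the treewidth.

2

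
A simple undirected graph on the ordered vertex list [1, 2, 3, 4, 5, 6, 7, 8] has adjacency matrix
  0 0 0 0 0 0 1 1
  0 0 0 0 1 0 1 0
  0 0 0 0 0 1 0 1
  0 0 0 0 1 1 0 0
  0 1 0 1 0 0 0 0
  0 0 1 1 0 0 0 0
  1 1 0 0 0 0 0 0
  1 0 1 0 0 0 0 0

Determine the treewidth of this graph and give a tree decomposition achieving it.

Each bag holds 3 vertices, so the decomposition has width 2, which upper-bounds the treewidth. For the lower bound, G contains the cycle 4–5–2–7–1–8–3–6–4, so G is not a forest; only forests have treewidth ≤ 1, hence tw(G) ≥ 2. Hence tw(G) = 2 exactly.

Treewidth 2.
One such decomposition:
Bags: B1 = {2, 4, 5}  B2 = {2, 4, 7}  B3 = {1, 4, 7}  B4 = {1, 4, 8}  B5 = {3, 4, 8}  B6 = {3, 4, 6}
Tree: B1–B2, B2–B3, B3–B4, B4–B5, B5–B6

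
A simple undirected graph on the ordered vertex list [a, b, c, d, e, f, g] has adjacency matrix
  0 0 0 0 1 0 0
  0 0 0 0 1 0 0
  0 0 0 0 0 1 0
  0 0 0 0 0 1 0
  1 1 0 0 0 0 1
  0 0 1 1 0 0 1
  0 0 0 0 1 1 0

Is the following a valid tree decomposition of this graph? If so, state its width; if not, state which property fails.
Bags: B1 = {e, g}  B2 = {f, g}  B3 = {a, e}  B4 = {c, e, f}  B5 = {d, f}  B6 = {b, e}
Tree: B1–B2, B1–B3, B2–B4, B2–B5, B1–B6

A tree decomposition must satisfy three properties: every vertex lies in some bag; for every edge, both endpoints lie together in some bag; and for every vertex, the bags containing it form a connected subtree. Here bags containing vertex e are not connected in the tree, so the decomposition is invalid.

No — bags containing vertex e are not connected in the tree.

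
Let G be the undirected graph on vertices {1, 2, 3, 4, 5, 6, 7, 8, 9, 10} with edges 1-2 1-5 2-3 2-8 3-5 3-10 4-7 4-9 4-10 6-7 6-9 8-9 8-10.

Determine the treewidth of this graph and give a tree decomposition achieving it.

Every bag has size at most 3, so the width is 3 − 1 = 2 and tw(G) ≤ 2. The edges 6–7–4–9–6 form a cycle, so G is not a tree and its treewidth is at least 2. The upper and lower bounds meet at 2, so that is the treewidth.

Treewidth 2.
One such decomposition:
Bags: B1 = {6, 7, 9}  B2 = {4, 7, 9}  B3 = {4, 8, 9}  B4 = {4, 8, 10}  B5 = {2, 8, 10}  B6 = {2, 3, 10}  B7 = {1, 2, 3}  B8 = {1, 3, 5}
Tree: B1–B2, B2–B3, B3–B4, B4–B5, B5–B6, B6–B7, B7–B8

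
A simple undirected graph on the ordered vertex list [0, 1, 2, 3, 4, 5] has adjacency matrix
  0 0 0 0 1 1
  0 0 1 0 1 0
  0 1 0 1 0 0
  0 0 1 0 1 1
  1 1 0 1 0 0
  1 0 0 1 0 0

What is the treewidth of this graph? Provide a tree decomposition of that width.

Every bag has size at most 3, so the width is 3 − 1 = 2 and tw(G) ≤ 2. The edges 1–2–3–4–1 form a cycle, so G is not a tree and its treewidth is at least 2. Hence tw(G) = 2 exactly.

Treewidth 2.
Bags: B1 = {1, 2, 4}  B2 = {2, 3, 4}  B3 = {0, 3, 4}  B4 = {0, 3, 5}
Tree: B1–B2, B2–B3, B3–B4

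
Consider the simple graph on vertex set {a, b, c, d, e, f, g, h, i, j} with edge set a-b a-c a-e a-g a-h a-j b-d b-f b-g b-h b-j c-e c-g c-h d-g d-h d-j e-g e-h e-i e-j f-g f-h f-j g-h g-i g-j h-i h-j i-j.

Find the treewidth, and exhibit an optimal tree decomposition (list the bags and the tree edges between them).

The largest bag has 5 vertices, giving width 4; this decomposition certifies tw(G) ≤ 4. Conversely, {a, e, g, h, j} is a clique of size 5, and the vertices of any clique must share a bag in every tree decomposition; so some bag has ≥ 5 vertices and tw(G) ≥ 4. Hence tw(G) = 4 exactly.

Treewidth 4.
Bags: B1 = {a, e, g, h, j}  B2 = {a, c, e, g, h}  B3 = {a, b, g, h, j}  B4 = {e, g, h, i, j}  B5 = {b, d, g, h, j}  B6 = {b, f, g, h, j}
Tree: B1–B2, B1–B3, B1–B4, B3–B5, B5–B6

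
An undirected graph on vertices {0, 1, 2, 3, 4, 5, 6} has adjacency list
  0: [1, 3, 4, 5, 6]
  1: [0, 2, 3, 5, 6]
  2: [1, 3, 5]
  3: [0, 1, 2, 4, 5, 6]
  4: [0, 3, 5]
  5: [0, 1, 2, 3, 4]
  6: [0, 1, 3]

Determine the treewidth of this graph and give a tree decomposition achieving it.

Treewidth 3.
One such decomposition:
Bags: B1 = {0, 1, 3, 5}  B2 = {0, 1, 3, 6}  B3 = {0, 3, 4, 5}  B4 = {1, 2, 3, 5}
Tree: B1–B2, B1–B3, B1–B4

The largest bag has 4 vertices, giving width 3; this decomposition certifies tw(G) ≤ 3. For the lower bound, the 4 vertices {0, 1, 3, 5} are pairwise adjacent, and any tree decomposition puts a clique entirely inside one bag — forcing width ≥ 3. The upper and lower bounds meet at 3, so that is the treewidth.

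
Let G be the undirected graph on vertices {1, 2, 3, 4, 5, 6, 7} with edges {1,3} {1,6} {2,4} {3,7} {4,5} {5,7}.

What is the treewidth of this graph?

1

A width-1 tree decomposition is:
Bags: B1 = {2, 4}  B2 = {4, 5}  B3 = {5, 7}  B4 = {3, 7}  B5 = {1, 3}  B6 = {1, 6}
Tree: B1–B2, B2–B3, B3–B4, B4–B5, B5–B6
The largest bag has 2 vertices, giving width 1; this decomposition certifies tw(G) ≤ 1. Any graph with an edge has treewidth ≥ 1, and G has the edge 2–4. Combining the bounds, tw(G) = 1.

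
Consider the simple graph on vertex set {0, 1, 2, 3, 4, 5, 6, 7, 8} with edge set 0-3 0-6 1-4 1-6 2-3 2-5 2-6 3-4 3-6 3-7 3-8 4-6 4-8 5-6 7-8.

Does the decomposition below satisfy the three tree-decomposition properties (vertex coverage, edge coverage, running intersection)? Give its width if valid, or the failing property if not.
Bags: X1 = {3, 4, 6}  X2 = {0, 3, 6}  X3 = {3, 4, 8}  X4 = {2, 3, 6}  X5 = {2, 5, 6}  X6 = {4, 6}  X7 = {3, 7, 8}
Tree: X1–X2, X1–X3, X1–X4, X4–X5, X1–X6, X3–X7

No — vertex 1 appears in no bag.

A tree decomposition must satisfy three properties: every vertex lies in some bag; for every edge, both endpoints lie together in some bag; and for every vertex, the bags containing it form a connected subtree. Here vertex 1 appears in no bag, so the decomposition is invalid.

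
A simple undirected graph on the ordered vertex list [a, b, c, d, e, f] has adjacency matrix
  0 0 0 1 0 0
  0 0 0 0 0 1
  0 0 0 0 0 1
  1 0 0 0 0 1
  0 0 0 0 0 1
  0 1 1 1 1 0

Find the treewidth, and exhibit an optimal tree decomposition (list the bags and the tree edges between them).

The largest bag has 2 vertices, giving width 1; this decomposition certifies tw(G) ≤ 1. G has an edge, so its treewidth is at least 1. Combining the bounds, tw(G) = 1.

Treewidth 1.
One such decomposition:
Bags: B1 = {d, f}  B2 = {c, f}  B3 = {a, d}  B4 = {e, f}  B5 = {b, f}
Tree: B1–B2, B1–B3, B2–B4, B4–B5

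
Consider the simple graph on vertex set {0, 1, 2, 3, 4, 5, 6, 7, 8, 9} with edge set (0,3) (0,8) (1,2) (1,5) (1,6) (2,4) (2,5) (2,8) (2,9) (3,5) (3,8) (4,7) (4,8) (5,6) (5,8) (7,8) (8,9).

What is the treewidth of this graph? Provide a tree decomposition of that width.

Treewidth 2.
Bags: B1 = {2, 5, 8}  B2 = {3, 5, 8}  B3 = {0, 3, 8}  B4 = {1, 2, 5}  B5 = {2, 4, 8}  B6 = {4, 7, 8}  B7 = {2, 8, 9}  B8 = {1, 5, 6}
Tree: B1–B2, B2–B3, B1–B4, B1–B5, B5–B6, B1–B7, B4–B8

Every bag has size at most 3, so the width is 3 − 1 = 2 and tw(G) ≤ 2. Conversely, {0, 3, 8} is a clique of size 3, and the vertices of any clique must share a bag in every tree decomposition; so some bag has ≥ 3 vertices and tw(G) ≥ 2. Hence tw(G) = 2 exactly.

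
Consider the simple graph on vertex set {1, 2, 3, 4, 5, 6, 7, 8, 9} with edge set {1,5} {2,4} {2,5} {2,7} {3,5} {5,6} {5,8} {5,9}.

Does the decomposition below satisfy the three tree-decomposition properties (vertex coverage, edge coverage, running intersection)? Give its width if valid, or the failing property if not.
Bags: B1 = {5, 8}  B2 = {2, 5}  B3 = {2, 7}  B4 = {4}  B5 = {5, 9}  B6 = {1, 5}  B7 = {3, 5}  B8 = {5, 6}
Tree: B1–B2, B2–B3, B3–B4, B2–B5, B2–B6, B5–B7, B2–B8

A tree decomposition must satisfy three properties: every vertex lies in some bag; for every edge, both endpoints lie together in some bag; and for every vertex, the bags containing it form a connected subtree. Here edge (2,4) lies in no bag, so the decomposition is invalid.

No — edge (2,4) lies in no bag.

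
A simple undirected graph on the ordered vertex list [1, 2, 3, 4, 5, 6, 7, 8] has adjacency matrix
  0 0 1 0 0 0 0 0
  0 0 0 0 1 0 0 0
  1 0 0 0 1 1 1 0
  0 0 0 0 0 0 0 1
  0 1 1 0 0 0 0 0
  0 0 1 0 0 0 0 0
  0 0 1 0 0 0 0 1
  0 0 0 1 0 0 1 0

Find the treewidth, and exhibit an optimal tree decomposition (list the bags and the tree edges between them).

Treewidth 1.
One optimal decomposition is:
Bags: B1 = {3, 7}  B2 = {3, 5}  B3 = {3, 6}  B4 = {1, 3}  B5 = {7, 8}  B6 = {4, 8}  B7 = {2, 5}
Tree: B1–B2, B2–B3, B1–B4, B1–B5, B5–B6, B2–B7

The largest bag has 2 vertices, giving width 1; this decomposition certifies tw(G) ≤ 1. Any graph with an edge has treewidth ≥ 1, and G has the edge 3–7. The upper and lower bounds meet at 1, so that is the treewidth.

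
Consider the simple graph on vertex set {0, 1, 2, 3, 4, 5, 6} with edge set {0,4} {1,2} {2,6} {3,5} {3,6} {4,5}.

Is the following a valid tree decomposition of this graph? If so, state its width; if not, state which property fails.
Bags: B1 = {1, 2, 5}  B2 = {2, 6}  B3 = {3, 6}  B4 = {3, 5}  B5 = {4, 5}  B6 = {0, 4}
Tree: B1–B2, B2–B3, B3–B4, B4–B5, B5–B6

A tree decomposition must satisfy three properties: every vertex lies in some bag; for every edge, both endpoints lie together in some bag; and for every vertex, the bags containing it form a connected subtree. Here bags containing vertex 5 are not connected in the tree, so the decomposition is invalid.

No — bags containing vertex 5 are not connected in the tree.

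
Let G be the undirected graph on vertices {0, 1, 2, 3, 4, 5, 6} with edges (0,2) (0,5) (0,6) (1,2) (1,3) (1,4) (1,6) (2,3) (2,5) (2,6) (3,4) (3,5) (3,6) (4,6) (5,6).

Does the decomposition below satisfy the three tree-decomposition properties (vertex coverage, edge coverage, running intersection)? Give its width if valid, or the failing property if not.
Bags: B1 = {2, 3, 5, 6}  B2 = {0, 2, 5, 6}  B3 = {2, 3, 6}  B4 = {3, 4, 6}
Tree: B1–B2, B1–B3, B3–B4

No — vertex 1 appears in no bag.

A tree decomposition must satisfy three properties: every vertex lies in some bag; for every edge, both endpoints lie together in some bag; and for every vertex, the bags containing it form a connected subtree. Here vertex 1 appears in no bag, so the decomposition is invalid.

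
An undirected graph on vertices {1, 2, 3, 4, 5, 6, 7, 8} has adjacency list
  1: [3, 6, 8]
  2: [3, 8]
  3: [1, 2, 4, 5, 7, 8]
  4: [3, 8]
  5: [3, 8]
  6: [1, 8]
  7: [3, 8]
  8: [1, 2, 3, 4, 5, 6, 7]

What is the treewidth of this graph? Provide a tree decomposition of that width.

Treewidth 2.
One optimal decomposition is:
Bags: B1 = {3, 5, 8}  B2 = {1, 3, 8}  B3 = {1, 6, 8}  B4 = {3, 4, 8}  B5 = {3, 7, 8}  B6 = {2, 3, 8}
Tree: B1–B2, B2–B3, B2–B4, B2–B5, B4–B6

Every bag has size at most 3, so the width is 3 − 1 = 2 and tw(G) ≤ 2. On the other hand G contains the 3-clique {1, 3, 8}. A clique must lie in a single bag of any decomposition, so no decomposition can have width below 2. Therefore the treewidth is 2.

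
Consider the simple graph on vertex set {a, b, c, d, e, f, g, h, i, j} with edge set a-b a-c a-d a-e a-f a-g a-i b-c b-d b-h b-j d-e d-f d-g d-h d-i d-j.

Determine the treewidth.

A width-2 tree decomposition is:
Bags: B1 = {a, b, d}  B2 = {a, d, i}  B3 = {a, d, g}  B4 = {b, d, j}  B5 = {a, d, f}  B6 = {a, d, e}  B7 = {a, b, c}  B8 = {b, d, h}
Tree: B1–B2, B2–B3, B1–B4, B3–B5, B3–B6, B1–B7, B4–B8
Every bag has size at most 3, so the width is 3 − 1 = 2 and tw(G) ≤ 2. On the other hand G contains the 3-clique {b, d, j}. A clique must lie in a single bag of any decomposition, so no decomposition can have width below 2. Combining the bounds, tw(G) = 2.

2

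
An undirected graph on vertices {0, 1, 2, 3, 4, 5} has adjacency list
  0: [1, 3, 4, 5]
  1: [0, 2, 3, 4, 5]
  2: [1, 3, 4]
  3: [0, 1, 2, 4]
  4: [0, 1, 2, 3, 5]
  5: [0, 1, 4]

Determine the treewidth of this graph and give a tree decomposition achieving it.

Treewidth 3.
Bags: B1 = {0, 1, 4, 5}  B2 = {0, 1, 3, 4}  B3 = {1, 2, 3, 4}
Tree: B1–B2, B2–B3

Each bag holds 4 vertices, so the decomposition has width 3, which upper-bounds the treewidth. On the other hand G contains the 4-clique {0, 1, 3, 4}. A clique must lie in a single bag of any decomposition, so no decomposition can have width below 3. Combining the bounds, tw(G) = 3.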